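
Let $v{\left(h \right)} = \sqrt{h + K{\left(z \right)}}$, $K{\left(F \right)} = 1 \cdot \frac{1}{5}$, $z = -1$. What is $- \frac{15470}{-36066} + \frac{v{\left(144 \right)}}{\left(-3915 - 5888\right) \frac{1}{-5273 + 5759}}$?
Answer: $\frac{7735}{18033} - \frac{486 \sqrt{3605}}{49015} \approx -0.1664$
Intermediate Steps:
$K{\left(F \right)} = \frac{1}{5}$ ($K{\left(F \right)} = 1 \cdot \frac{1}{5} = \frac{1}{5}$)
$v{\left(h \right)} = \sqrt{\frac{1}{5} + h}$ ($v{\left(h \right)} = \sqrt{h + \frac{1}{5}} = \sqrt{\frac{1}{5} + h}$)
$- \frac{15470}{-36066} + \frac{v{\left(144 \right)}}{\left(-3915 - 5888\right) \frac{1}{-5273 + 5759}} = - \frac{15470}{-36066} + \frac{\frac{1}{5} \sqrt{5 + 25 \cdot 144}}{\left(-3915 - 5888\right) \frac{1}{-5273 + 5759}} = \left(-15470\right) \left(- \frac{1}{36066}\right) + \frac{\frac{1}{5} \sqrt{5 + 3600}}{\left(-9803\right) \frac{1}{486}} = \frac{7735}{18033} + \frac{\frac{1}{5} \sqrt{3605}}{\left(-9803\right) \frac{1}{486}} = \frac{7735}{18033} + \frac{\frac{1}{5} \sqrt{3605}}{- \frac{9803}{486}} = \frac{7735}{18033} + \frac{\sqrt{3605}}{5} \left(- \frac{486}{9803}\right) = \frac{7735}{18033} - \frac{486 \sqrt{3605}}{49015}$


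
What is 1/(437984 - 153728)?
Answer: 1/284256 ≈ 3.5180e-6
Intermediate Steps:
1/(437984 - 153728) = 1/284256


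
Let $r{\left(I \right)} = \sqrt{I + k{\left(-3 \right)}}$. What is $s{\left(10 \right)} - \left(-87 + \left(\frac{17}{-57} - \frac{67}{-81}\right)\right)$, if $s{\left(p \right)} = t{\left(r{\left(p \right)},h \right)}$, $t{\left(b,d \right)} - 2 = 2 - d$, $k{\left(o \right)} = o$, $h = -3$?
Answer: $\frac{143852}{1539} \approx 93.471$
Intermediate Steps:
$r{\left(I \right)} = \sqrt{-3 + I}$ ($r{\left(I \right)} = \sqrt{I - 3} = \sqrt{-3 + I}$)
$t{\left(b,d \right)} = 4 - d$ ($t{\left(b,d \right)} = 2 - \left(-2 + d\right) = 4 - d$)
$s{\left(p \right)} = 7$ ($s{\left(p \right)} = 4 - -3 = 4 + 3 = 7$)
$s{\left(10 \right)} - \left(-87 + \left(\frac{17}{-57} - \frac{67}{-81}\right)\right) = 7 - \left(-87 + \left(\frac{17}{-57} - \frac{67}{-81}\right)\right) = 7 - \left(-87 + \left(17 \left(- \frac{1}{57}\right) - - \frac{67}{81}\right)\right) = 7 - \left(-87 + \left(- \frac{17}{57} + \frac{67}{81}\right)\right) = 7 - \left(-87 + \frac{814}{1539}\right) = 7 - - \frac{133079}{1539} = 7 + \frac{133079}{1539} = \frac{143852}{1539}$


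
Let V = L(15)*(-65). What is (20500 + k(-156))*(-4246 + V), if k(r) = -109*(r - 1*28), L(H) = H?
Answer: -211742876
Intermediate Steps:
k(r) = 3052 - 109*r (k(r) = -109*(r - 28) = -109*(-28 + r) = 3052 - 109*r)
V = -975 (V = 15*(-65) = -975)
(20500 + k(-156))*(-4246 + V) = (20500 + (3052 - 109*(-156)))*(-4246 - 975) = (20500 + (3052 + 17004))*(-5221) = (20500 + 20056)*(-5221) = 40556*(-5221) = -211742876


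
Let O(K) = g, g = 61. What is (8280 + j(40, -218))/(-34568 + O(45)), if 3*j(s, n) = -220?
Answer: -24620/103521 ≈ -0.23783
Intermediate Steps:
j(s, n) = -220/3 (j(s, n) = (⅓)*(-220) = -220/3)
O(K) = 61
(8280 + j(40, -218))/(-34568 + O(45)) = (8280 - 220/3)/(-34568 + 61) = (24620/3)/(-34507) = (24620/3)*(-1/34507) = -24620/103521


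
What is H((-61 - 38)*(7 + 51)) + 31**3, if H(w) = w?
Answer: 24049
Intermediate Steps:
H((-61 - 38)*(7 + 51)) + 31**3 = (-61 - 38)*(7 + 51) + 31**3 = -99*58 + 29791 = -5742 + 29791 = 24049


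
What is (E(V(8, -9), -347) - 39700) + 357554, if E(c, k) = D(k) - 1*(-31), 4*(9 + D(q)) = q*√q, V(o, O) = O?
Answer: 317876 - 347*I*√347/4 ≈ 3.1788e+5 - 1616.0*I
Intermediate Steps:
D(q) = -9 + q^(3/2)/4 (D(q) = -9 + (q*√q)/4 = -9 + q^(3/2)/4)
E(c, k) = 22 + k^(3/2)/4 (E(c, k) = (-9 + k^(3/2)/4) - 1*(-31) = (-9 + k^(3/2)/4) + 31 = 22 + k^(3/2)/4)
(E(V(8, -9), -347) - 39700) + 357554 = ((22 + (-347)^(3/2)/4) - 39700) + 357554 = ((22 + (-347*I*√347)/4) - 39700) + 357554 = ((22 - 347*I*√347/4) - 39700) + 357554 = (-39678 - 347*I*√347/4) + 357554 = 317876 - 347*I*√347/4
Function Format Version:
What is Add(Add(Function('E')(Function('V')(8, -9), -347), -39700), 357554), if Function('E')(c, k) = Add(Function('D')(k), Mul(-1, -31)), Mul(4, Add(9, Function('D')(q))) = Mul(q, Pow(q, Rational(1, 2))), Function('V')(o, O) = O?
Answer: Add(317876, Mul(Rational(-347, 4), I, Pow(347, Rational(1, 2)))) ≈ Add(3.1788e+5, Mul(-1616.0, I))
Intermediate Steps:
Function('D')(q) = Add(-9, Mul(Rational(1, 4), Pow(q, Rational(3, 2)))) (Function('D')(q) = Add(-9, Mul(Rational(1, 4), Mul(q, Pow(q, Rational(1, 2))))) = Add(-9, Mul(Rational(1, 4), Pow(q, Rational(3, 2)))))
Function('E')(c, k) = Add(22, Mul(Rational(1, 4), Pow(k, Rational(3, 2)))) (Function('E')(c, k) = Add(Add(-9, Mul(Rational(1, 4), Pow(k, Rational(3, 2)))), Mul(-1, -31)) = Add(Add(-9, Mul(Rational(1, 4), Pow(k, Rational(3, 2)))), 31) = Add(22, Mul(Rational(1, 4), Pow(k, Rational(3, 2)))))
Add(Add(Function('E')(Function('V')(8, -9), -347), -39700), 357554) = Add(Add(Add(22, Mul(Rational(1, 4), Pow(-347, Rational(3, 2)))), -39700), 357554) = Add(Add(Add(22, Mul(Rational(1, 4), Mul(-347, I, Pow(347, Rational(1, 2))))), -39700), 357554) = Add(Add(Add(22, Mul(Rational(-347, 4), I, Pow(347, Rational(1, 2)))), -39700), 357554) = Add(Add(-39678, Mul(Rational(-347, 4), I, Pow(347, Rational(1, 2)))), 357554) = Add(317876, Mul(Rational(-347, 4), I, Pow(347, Rational(1, 2))))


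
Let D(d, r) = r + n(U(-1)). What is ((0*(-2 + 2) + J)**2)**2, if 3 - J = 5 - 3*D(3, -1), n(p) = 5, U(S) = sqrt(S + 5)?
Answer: 10000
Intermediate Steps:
U(S) = sqrt(5 + S)
D(d, r) = 5 + r (D(d, r) = r + 5 = 5 + r)
J = 10 (J = 3 - (5 - 3*(5 - 1)) = 3 - (5 - 3*4) = 3 - (5 - 12) = 3 - 1*(-7) = 3 + 7 = 10)
((0*(-2 + 2) + J)**2)**2 = ((0*(-2 + 2) + 10)**2)**2 = ((0*0 + 10)**2)**2 = ((0 + 10)**2)**2 = (10**2)**2 = 100**2 = 10000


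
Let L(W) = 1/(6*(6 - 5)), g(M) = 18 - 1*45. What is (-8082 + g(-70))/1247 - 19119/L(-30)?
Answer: -143056467/1247 ≈ -1.1472e+5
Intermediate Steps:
g(M) = -27 (g(M) = 18 - 45 = -27)
L(W) = ⅙ (L(W) = 1/(6*1) = 1/6 = ⅙)
(-8082 + g(-70))/1247 - 19119/L(-30) = (-8082 - 27)/1247 - 19119/⅙ = -8109*1/1247 - 19119*6 = -8109/1247 - 114714 = -143056467/1247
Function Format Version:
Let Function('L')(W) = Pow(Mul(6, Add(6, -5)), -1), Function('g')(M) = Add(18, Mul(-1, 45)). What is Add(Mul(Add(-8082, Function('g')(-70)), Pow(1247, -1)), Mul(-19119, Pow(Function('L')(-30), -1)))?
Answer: Rational(-143056467, 1247) ≈ -1.1472e+5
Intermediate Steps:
Function('g')(M) = -27 (Function('g')(M) = Add(18, -45) = -27)
Function('L')(W) = Rational(1, 6) (Function('L')(W) = Pow(Mul(6, 1), -1) = Pow(6, -1) = Rational(1, 6))
Add(Mul(Add(-8082, Function('g')(-70)), Pow(1247, -1)), Mul(-19119, Pow(Function('L')(-30), -1))) = Add(Mul(Add(-8082, -27), Pow(1247, -1)), Mul(-19119, Pow(Rational(1, 6), -1))) = Add(Mul(-8109, Rational(1, 1247)), Mul(-19119, 6)) = Add(Rational(-8109, 1247), -114714) = Rational(-143056467, 1247)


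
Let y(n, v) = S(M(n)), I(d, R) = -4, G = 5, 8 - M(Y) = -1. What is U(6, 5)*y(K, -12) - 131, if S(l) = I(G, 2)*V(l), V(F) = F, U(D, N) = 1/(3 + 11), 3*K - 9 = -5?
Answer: -935/7 ≈ -133.57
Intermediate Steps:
K = 4/3 (K = 3 + (⅓)*(-5) = 3 - 5/3 = 4/3 ≈ 1.3333)
U(D, N) = 1/14
M(Y) = 9 (M(Y) = 8 - 1*(-1) = 8 + 1 = 9)
S(l) = -4*l
y(n, v) = -36 (y(n, v) = -4*9 = -36)
U(6, 5)*y(K, -12) - 131 = (1/14)*(-36) - 131 = -18/7 - 131 = -935/7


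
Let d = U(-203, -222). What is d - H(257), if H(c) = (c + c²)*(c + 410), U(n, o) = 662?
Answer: -44225440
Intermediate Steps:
d = 662
H(c) = (410 + c)*(c + c²) (H(c) = (c + c²)*(410 + c) = (410 + c)*(c + c²))
d - H(257) = 662 - 257*(410 + 257² + 411*257) = 662 - 257*(410 + 66049 + 105627) = 662 - 257*172086 = 662 - 1*44226102 = 662 - 44226102 = -44225440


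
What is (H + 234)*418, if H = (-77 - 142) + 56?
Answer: 29678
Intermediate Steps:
H = -163 (H = -219 + 56 = -163)
(H + 234)*418 = (-163 + 234)*418 = 71*418 = 29678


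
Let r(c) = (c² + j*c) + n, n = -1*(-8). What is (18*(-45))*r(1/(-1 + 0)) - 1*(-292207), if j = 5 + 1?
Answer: 289777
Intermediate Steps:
j = 6
n = 8
r(c) = 8 + c² + 6*c (r(c) = (c² + 6*c) + 8 = 8 + c² + 6*c)
(18*(-45))*r(1/(-1 + 0)) - 1*(-292207) = (18*(-45))*(8 + (1/(-1 + 0))² + 6/(-1 + 0)) - 1*(-292207) = -810*(8 + (1/(-1))² + 6/(-1)) + 292207 = -810*(8 + (-1)² + 6*(-1)) + 292207 = -810*(8 + 1 - 6) + 292207 = -810*3 + 292207 = -2430 + 292207 = 289777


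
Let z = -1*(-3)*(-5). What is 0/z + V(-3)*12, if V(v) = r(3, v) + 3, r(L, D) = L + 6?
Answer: 144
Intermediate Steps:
r(L, D) = 6 + L
V(v) = 12 (V(v) = (6 + 3) + 3 = 9 + 3 = 12)
z = -15 (z = 3*(-5) = -15)
0/z + V(-3)*12 = 0/(-15) + 12*12 = 0*(-1/15) + 144 = 0 + 144 = 144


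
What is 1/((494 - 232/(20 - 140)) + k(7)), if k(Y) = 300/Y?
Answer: 105/56573 ≈ 0.0018560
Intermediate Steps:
1/((494 - 232/(20 - 140)) + k(7)) = 1/((494 - 232/(20 - 140)) + 300/7) = 1/((494 - 232/(-120)) + 300*(1/7)) = 1/((494 - 232*(-1/120)) + 300/7) = 1/((494 + 29/15) + 300/7) = 1/(7439/15 + 300/7) = 1/(56573/105) = 105/56573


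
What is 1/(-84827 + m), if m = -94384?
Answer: -1/179211 ≈ -5.5800e-6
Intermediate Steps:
1/(-84827 + m) = 1/(-84827 - 94384) = 1/(-179211) = -1/179211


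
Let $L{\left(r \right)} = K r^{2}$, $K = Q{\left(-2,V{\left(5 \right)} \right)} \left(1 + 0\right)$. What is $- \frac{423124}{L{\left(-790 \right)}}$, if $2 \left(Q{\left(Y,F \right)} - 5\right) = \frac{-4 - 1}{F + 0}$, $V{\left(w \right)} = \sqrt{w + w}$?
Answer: $- \frac{824}{5925} - \frac{206 \sqrt{10}}{29625} \approx -0.16106$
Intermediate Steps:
$V{\left(w \right)} = \sqrt{2} \sqrt{w}$ ($V{\left(w \right)} = \sqrt{2 w} = \sqrt{2} \sqrt{w}$)
$Q{\left(Y,F \right)} = 5 - \frac{5}{2 F}$ ($Q{\left(Y,F \right)} = 5 + \frac{\left(-4 - 1\right) \frac{1}{F + 0}}{2} = 5 + \frac{\left(-5\right) \frac{1}{F}}{2} = 5 - \frac{5}{2 F}$)
$K = 5 - \frac{\sqrt{10}}{4}$ ($K = \left(5 - \frac{5}{2 \sqrt{2} \sqrt{5}}\right) \left(1 + 0\right) = \left(5 - \frac{5}{2 \sqrt{10}}\right) 1 = \left(5 - \frac{5 \frac{\sqrt{10}}{10}}{2}\right) 1 = \left(5 - \frac{\sqrt{10}}{4}\right) 1 = 5 - \frac{\sqrt{10}}{4} \approx 4.2094$)
$L{\left(r \right)} = r^{2} \left(5 - \frac{\sqrt{10}}{4}\right)$ ($L{\left(r \right)} = \left(5 - \frac{\sqrt{10}}{4}\right) r^{2} = r^{2} \left(5 - \frac{\sqrt{10}}{4}\right)$)
$- \frac{423124}{L{\left(-790 \right)}} = - \frac{423124}{\frac{1}{4} \left(-790\right)^{2} \left(20 - \sqrt{10}\right)} = - \frac{423124}{\frac{1}{4} \cdot 624100 \left(20 - \sqrt{10}\right)} = - \frac{423124}{3120500 - 156025 \sqrt{10}}$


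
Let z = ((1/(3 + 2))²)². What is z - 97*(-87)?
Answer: 5274376/625 ≈ 8439.0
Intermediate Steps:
z = 1/625 (z = ((1/5)²)² = ((⅕)²)² = (1/25)² = 1/625 ≈ 0.0016000)
z - 97*(-87) = 1/625 - 97*(-87) = 1/625 + 8439 = 5274376/625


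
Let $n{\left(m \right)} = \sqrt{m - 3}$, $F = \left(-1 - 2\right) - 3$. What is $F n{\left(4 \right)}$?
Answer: $-6$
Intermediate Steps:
$F = -6$ ($F = -3 - 3 = -6$)
$n{\left(m \right)} = \sqrt{-3 + m}$
$F n{\left(4 \right)} = - 6 \sqrt{-3 + 4} = - 6 \sqrt{1} = \left(-6\right) 1 = -6$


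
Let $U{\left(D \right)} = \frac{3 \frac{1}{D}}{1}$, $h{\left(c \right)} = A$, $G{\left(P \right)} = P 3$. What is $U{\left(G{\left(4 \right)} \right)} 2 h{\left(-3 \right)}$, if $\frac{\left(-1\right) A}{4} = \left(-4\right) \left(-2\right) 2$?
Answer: $-32$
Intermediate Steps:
$G{\left(P \right)} = 3 P$
$A = -64$ ($A = - 4 \left(-4\right) \left(-2\right) 2 = - 4 \cdot 8 \cdot 2 = \left(-4\right) 16 = -64$)
$h{\left(c \right)} = -64$
$U{\left(D \right)} = \frac{3}{D}$ ($U{\left(D \right)} = \frac{3}{D} 1 = \frac{3}{D}$)
$U{\left(G{\left(4 \right)} \right)} 2 h{\left(-3 \right)} = \frac{3}{3 \cdot 4} \cdot 2 \left(-64\right) = \frac{3}{12} \cdot 2 \left(-64\right) = 3 \cdot \frac{1}{12} \cdot 2 \left(-64\right) = \frac{1}{4} \cdot 2 \left(-64\right) = \frac{1}{2} \left(-64\right) = -32$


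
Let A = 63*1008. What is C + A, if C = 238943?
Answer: 302447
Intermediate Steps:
A = 63504
C + A = 238943 + 63504 = 302447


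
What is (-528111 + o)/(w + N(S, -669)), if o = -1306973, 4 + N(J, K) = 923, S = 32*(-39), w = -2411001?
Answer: 917542/1205041 ≈ 0.76142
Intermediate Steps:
S = -1248
N(J, K) = 919 (N(J, K) = -4 + 923 = 919)
(-528111 + o)/(w + N(S, -669)) = (-528111 - 1306973)/(-2411001 + 919) = -1835084/(-2410082) = -1835084*(-1/2410082) = 917542/1205041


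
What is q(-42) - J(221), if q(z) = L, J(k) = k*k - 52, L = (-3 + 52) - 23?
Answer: -48763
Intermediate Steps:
L = 26 (L = 49 - 23 = 26)
J(k) = -52 + k² (J(k) = k² - 52 = -52 + k²)
q(z) = 26
q(-42) - J(221) = 26 - (-52 + 221²) = 26 - (-52 + 48841) = 26 - 1*48789 = 26 - 48789 = -48763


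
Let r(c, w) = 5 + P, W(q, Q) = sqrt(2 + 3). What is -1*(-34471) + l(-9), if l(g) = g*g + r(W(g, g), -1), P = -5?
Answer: 34552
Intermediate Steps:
W(q, Q) = sqrt(5)
r(c, w) = 0 (r(c, w) = 5 - 5 = 0)
l(g) = g**2 (l(g) = g*g + 0 = g**2 + 0 = g**2)
-1*(-34471) + l(-9) = -1*(-34471) + (-9)**2 = 34471 + 81 = 34552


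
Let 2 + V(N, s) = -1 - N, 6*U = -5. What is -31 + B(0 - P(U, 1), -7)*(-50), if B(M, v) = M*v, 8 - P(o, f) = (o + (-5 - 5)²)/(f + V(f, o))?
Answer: -129604/9 ≈ -14400.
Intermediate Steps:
U = -⅚ (U = (⅙)*(-5) = -⅚ ≈ -0.83333)
V(N, s) = -3 - N (V(N, s) = -2 + (-1 - N) = -3 - N)
P(o, f) = 124/3 + o/3 (P(o, f) = 8 - (o + (-5 - 5)²)/(f + (-3 - f)) = 8 - (o + (-10)²)/(-3) = 8 - (o + 100)*(-1)/3 = 8 - (100 + o)*(-1)/3 = 8 - (-100/3 - o/3) = 8 + (100/3 + o/3) = 124/3 + o/3)
-31 + B(0 - P(U, 1), -7)*(-50) = -31 + ((0 - (124/3 + (⅓)*(-⅚)))*(-7))*(-50) = -31 + ((0 - (124/3 - 5/18))*(-7))*(-50) = -31 + ((0 - 1*739/18)*(-7))*(-50) = -31 + ((0 - 739/18)*(-7))*(-50) = -31 - 739/18*(-7)*(-50) = -31 + (5173/18)*(-50) = -31 - 129325/9 = -129604/9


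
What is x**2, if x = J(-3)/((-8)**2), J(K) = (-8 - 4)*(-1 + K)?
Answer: 9/16 ≈ 0.56250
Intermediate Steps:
J(K) = 12 - 12*K (J(K) = -12*(-1 + K) = 12 - 12*K)
x = 3/4 (x = (12 - 12*(-3))/((-8)**2) = (12 + 36)/64 = 48*(1/64) = 3/4 ≈ 0.75000)
x**2 = (3/4)**2 = 9/16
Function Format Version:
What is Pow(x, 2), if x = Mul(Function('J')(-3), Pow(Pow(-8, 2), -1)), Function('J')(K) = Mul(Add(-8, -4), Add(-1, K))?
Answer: Rational(9, 16) ≈ 0.56250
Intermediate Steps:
Function('J')(K) = Add(12, Mul(-12, K)) (Function('J')(K) = Mul(-12, Add(-1, K)) = Add(12, Mul(-12, K)))
x = Rational(3, 4) (x = Mul(Add(12, Mul(-12, -3)), Pow(Pow(-8, 2), -1)) = Mul(Add(12, 36), Pow(64, -1)) = Mul(48, Rational(1, 64)) = Rational(3, 4) ≈ 0.75000)
Pow(x, 2) = Pow(Rational(3, 4), 2) = Rational(9, 16)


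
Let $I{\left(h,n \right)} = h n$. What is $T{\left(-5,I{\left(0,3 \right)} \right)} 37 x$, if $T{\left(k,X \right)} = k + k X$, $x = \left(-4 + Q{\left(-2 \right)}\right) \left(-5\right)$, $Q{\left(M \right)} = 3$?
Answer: $-925$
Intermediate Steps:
$x = 5$ ($x = \left(-4 + 3\right) \left(-5\right) = \left(-1\right) \left(-5\right) = 5$)
$T{\left(k,X \right)} = k + X k$
$T{\left(-5,I{\left(0,3 \right)} \right)} 37 x = - 5 \left(1 + 0 \cdot 3\right) 37 \cdot 5 = - 5 \left(1 + 0\right) 37 \cdot 5 = \left(-5\right) 1 \cdot 37 \cdot 5 = \left(-5\right) 37 \cdot 5 = \left(-185\right) 5 = -925$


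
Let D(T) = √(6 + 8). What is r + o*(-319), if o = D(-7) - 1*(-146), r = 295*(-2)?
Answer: -47164 - 319*√14 ≈ -48358.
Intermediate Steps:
r = -590
D(T) = √14
o = 146 + √14 (o = √14 - 1*(-146) = √14 + 146 = 146 + √14 ≈ 149.74)
r + o*(-319) = -590 + (146 + √14)*(-319) = -590 + (-46574 - 319*√14) = -47164 - 319*√14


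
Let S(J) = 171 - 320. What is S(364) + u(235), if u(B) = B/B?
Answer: -148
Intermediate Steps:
u(B) = 1
S(J) = -149
S(364) + u(235) = -149 + 1 = -148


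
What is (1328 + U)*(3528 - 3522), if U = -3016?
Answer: -10128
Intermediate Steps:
(1328 + U)*(3528 - 3522) = (1328 - 3016)*(3528 - 3522) = -1688*6 = -10128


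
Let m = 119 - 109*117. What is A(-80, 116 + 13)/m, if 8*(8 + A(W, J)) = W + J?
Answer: 15/101072 ≈ 0.00014841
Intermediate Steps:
m = -12634 (m = 119 - 12753 = -12634)
A(W, J) = -8 + J/8 + W/8 (A(W, J) = -8 + (W + J)/8 = -8 + (J + W)/8 = -8 + (J/8 + W/8) = -8 + J/8 + W/8)
A(-80, 116 + 13)/m = (-8 + (116 + 13)/8 + (1/8)*(-80))/(-12634) = (-8 + (1/8)*129 - 10)*(-1/12634) = (-8 + 129/8 - 10)*(-1/12634) = -15/8*(-1/12634) = 15/101072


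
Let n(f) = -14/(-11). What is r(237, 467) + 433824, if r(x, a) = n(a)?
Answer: 4772078/11 ≈ 4.3383e+5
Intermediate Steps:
n(f) = 14/11 (n(f) = -14*(-1/11) = 14/11)
r(x, a) = 14/11
r(237, 467) + 433824 = 14/11 + 433824 = 4772078/11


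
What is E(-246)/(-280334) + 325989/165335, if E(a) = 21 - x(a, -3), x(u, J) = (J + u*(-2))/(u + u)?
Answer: 14986674890119/7601239589960 ≈ 1.9716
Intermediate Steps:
x(u, J) = (J - 2*u)/(2*u) (x(u, J) = (J - 2*u)/((2*u)) = (J - 2*u)*(1/(2*u)) = (J - 2*u)/(2*u))
E(a) = 21 - (-3/2 - a)/a (E(a) = 21 - ((½)*(-3) - a)/a = 21 - (-3/2 - a)/a)
E(-246)/(-280334) + 325989/165335 = (22 + (3/2)/(-246))/(-280334) + 325989/165335 = (22 + (3/2)*(-1/246))*(-1/280334) + 325989*(1/165335) = (22 - 1/164)*(-1/280334) + 325989/165335 = (3607/164)*(-1/280334) + 325989/165335 = -3607/45974776 + 325989/165335 = 14986674890119/7601239589960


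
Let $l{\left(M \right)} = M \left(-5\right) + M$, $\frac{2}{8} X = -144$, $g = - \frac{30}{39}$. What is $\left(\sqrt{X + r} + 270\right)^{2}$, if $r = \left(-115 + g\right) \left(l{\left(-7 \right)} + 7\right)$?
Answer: $\frac{\left(3510 + i \sqrt{782119}\right)^{2}}{169} \approx 68272.0 + 36736.0 i$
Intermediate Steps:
$g = - \frac{10}{13}$ ($g = \left(-30\right) \frac{1}{39} = - \frac{10}{13} \approx -0.76923$)
$X = -576$ ($X = 4 \left(-144\right) = -576$)
$l{\left(M \right)} = - 4 M$ ($l{\left(M \right)} = - 5 M + M = - 4 M$)
$r = - \frac{52675}{13}$ ($r = \left(-115 - \frac{10}{13}\right) \left(\left(-4\right) \left(-7\right) + 7\right) = - \frac{1505 \left(28 + 7\right)}{13} = \left(- \frac{1505}{13}\right) 35 = - \frac{52675}{13} \approx -4051.9$)
$\left(\sqrt{X + r} + 270\right)^{2} = \left(\sqrt{-576 - \frac{52675}{13}} + 270\right)^{2} = \left(\sqrt{- \frac{60163}{13}} + 270\right)^{2} = \left(\frac{i \sqrt{782119}}{13} + 270\right)^{2} = \left(270 + \frac{i \sqrt{782119}}{13}\right)^{2}$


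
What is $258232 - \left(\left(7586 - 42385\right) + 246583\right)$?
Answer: $46448$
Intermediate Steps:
$258232 - \left(\left(7586 - 42385\right) + 246583\right) = 258232 - \left(-34799 + 246583\right) = 258232 - 211784 = 46448$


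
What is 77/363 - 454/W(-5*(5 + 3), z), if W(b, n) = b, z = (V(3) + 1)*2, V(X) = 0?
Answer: 7631/660 ≈ 11.562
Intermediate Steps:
z = 2 (z = (0 + 1)*2 = 1*2 = 2)
77/363 - 454/W(-5*(5 + 3), z) = 77/363 - 454*(-1/(5*(5 + 3))) = 77*(1/363) - 454/((-5*8)) = 7/33 - 454/(-40) = 7/33 - 454*(-1/40) = 7/33 + 227/20 = 7631/660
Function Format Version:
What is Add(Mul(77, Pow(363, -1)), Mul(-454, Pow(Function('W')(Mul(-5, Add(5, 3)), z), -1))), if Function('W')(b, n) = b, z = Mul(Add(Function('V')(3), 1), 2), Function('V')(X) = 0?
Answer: Rational(7631, 660) ≈ 11.562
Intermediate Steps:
z = 2 (z = Mul(Add(0, 1), 2) = Mul(1, 2) = 2)
Add(Mul(77, Pow(363, -1)), Mul(-454, Pow(Function('W')(Mul(-5, Add(5, 3)), z), -1))) = Add(Mul(77, Pow(363, -1)), Mul(-454, Pow(Mul(-5, Add(5, 3)), -1))) = Add(Mul(77, Rational(1, 363)), Mul(-454, Pow(Mul(-5, 8), -1))) = Add(Rational(7, 33), Mul(-454, Pow(-40, -1))) = Add(Rational(7, 33), Mul(-454, Rational(-1, 40))) = Add(Rational(7, 33), Rational(227, 20)) = Rational(7631, 660)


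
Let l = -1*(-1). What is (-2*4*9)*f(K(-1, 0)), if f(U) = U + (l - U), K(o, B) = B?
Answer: -72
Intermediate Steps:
l = 1
f(U) = 1 (f(U) = U + (1 - U) = 1)
(-2*4*9)*f(K(-1, 0)) = (-2*4*9)*1 = -8*9*1 = -72*1 = -72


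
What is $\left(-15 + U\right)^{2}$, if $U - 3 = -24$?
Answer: $1296$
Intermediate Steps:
$U = -21$ ($U = 3 - 24 = -21$)
$\left(-15 + U\right)^{2} = \left(-15 - 21\right)^{2} = \left(-36\right)^{2} = 1296$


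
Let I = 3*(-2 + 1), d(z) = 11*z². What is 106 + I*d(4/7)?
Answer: 4666/49 ≈ 95.224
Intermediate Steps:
I = -3 (I = 3*(-1) = -3)
106 + I*d(4/7) = 106 - 33*(4/7)² = 106 - 33*16/49 = 106 - 3*176/49 = 106 - 528/49 = 4666/49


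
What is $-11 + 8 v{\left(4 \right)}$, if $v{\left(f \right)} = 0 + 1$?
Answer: $-3$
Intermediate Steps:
$v{\left(f \right)} = 1$
$-11 + 8 v{\left(4 \right)} = -11 + 8 \cdot 1 = -11 + 8 = -3$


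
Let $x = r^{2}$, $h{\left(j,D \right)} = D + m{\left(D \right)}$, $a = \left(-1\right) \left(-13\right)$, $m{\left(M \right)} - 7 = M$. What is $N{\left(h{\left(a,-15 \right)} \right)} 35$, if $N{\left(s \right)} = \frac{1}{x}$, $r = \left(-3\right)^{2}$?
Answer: $\frac{35}{81} \approx 0.4321$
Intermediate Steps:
$m{\left(M \right)} = 7 + M$
$a = 13$
$r = 9$
$h{\left(j,D \right)} = 7 + 2 D$ ($h{\left(j,D \right)} = D + \left(7 + D\right) = 7 + 2 D$)
$x = 81$ ($x = 9^{2} = 81$)
$N{\left(s \right)} = \frac{1}{81}$
$N{\left(h{\left(a,-15 \right)} \right)} 35 = \frac{1}{81} \cdot 35 = \frac{35}{81}$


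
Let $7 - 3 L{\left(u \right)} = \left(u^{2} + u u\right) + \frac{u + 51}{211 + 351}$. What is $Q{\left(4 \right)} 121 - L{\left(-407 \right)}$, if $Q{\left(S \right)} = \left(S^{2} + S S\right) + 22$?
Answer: $\frac{98600755}{843} \approx 1.1696 \cdot 10^{5}$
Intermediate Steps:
$Q{\left(S \right)} = 22 + 2 S^{2}$ ($Q{\left(S \right)} = \left(S^{2} + S^{2}\right) + 22 = 2 S^{2} + 22 = 22 + 2 S^{2}$)
$L{\left(u \right)} = \frac{3883}{1686} - \frac{2 u^{2}}{3} - \frac{u}{1686}$ ($L{\left(u \right)} = \frac{7}{3} - \frac{\left(u^{2} + u u\right) + \frac{u + 51}{211 + 351}}{3} = \frac{7}{3} - \frac{\left(u^{2} + u^{2}\right) + \frac{51 + u}{562}}{3} = \frac{7}{3} - \frac{2 u^{2} + \left(51 + u\right) \frac{1}{562}}{3} = \frac{7}{3} - \frac{2 u^{2} + \left(\frac{51}{562} + \frac{u}{562}\right)}{3} = \frac{7}{3} - \frac{\frac{51}{562} + 2 u^{2} + \frac{u}{562}}{3} = \frac{7}{3} - \left(\frac{17}{562} + \frac{u}{1686} + \frac{2 u^{2}}{3}\right) = \frac{3883}{1686} - \frac{2 u^{2}}{3} - \frac{u}{1686}$)
$Q{\left(4 \right)} 121 - L{\left(-407 \right)} = \left(22 + 2 \cdot 4^{2}\right) 121 - \left(\frac{3883}{1686} - \frac{2 \left(-407\right)^{2}}{3} - - \frac{407}{1686}\right) = \left(22 + 2 \cdot 16\right) 121 - \left(\frac{3883}{1686} - \frac{331298}{3} + \frac{407}{1686}\right) = \left(22 + 32\right) 121 - \left(\frac{3883}{1686} - \frac{331298}{3} + \frac{407}{1686}\right) = 54 \cdot 121 - - \frac{93092593}{843} = 6534 + \frac{93092593}{843} = \frac{98600755}{843}$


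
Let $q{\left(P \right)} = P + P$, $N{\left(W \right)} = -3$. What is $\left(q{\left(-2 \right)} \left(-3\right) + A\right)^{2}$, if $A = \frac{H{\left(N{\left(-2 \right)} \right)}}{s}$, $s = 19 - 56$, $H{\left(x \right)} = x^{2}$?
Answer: $\frac{189225}{1369} \approx 138.22$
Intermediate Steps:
$q{\left(P \right)} = 2 P$
$s = -37$
$A = - \frac{9}{37}$ ($A = \frac{\left(-3\right)^{2}}{-37} = 9 \left(- \frac{1}{37}\right) = - \frac{9}{37} \approx -0.24324$)
$\left(q{\left(-2 \right)} \left(-3\right) + A\right)^{2} = \left(2 \left(-2\right) \left(-3\right) - \frac{9}{37}\right)^{2} = \left(\left(-4\right) \left(-3\right) - \frac{9}{37}\right)^{2} = \left(12 - \frac{9}{37}\right)^{2} = \left(\frac{435}{37}\right)^{2} = \frac{189225}{1369}$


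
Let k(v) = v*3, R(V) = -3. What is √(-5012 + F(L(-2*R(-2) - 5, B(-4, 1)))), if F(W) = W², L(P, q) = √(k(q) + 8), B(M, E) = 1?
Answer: I*√5001 ≈ 70.718*I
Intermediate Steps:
k(v) = 3*v
L(P, q) = √(8 + 3*q) (L(P, q) = √(3*q + 8) = √(8 + 3*q))
√(-5012 + F(L(-2*R(-2) - 5, B(-4, 1)))) = √(-5012 + (√(8 + 3*1))²) = √(-5012 + (√(8 + 3))²) = √(-5012 + (√11)²) = √(-5012 + 11) = √(-5001) = I*√5001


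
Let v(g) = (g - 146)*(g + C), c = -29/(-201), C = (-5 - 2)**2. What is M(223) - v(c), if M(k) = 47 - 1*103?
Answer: 287330870/40401 ≈ 7112.0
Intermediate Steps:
C = 49 (C = (-7)**2 = 49)
c = 29/201 (c = -29*(-1/201) = 29/201 ≈ 0.14428)
M(k) = -56 (M(k) = 47 - 103 = -56)
v(g) = (-146 + g)*(49 + g) (v(g) = (g - 146)*(g + 49) = (-146 + g)*(49 + g))
M(223) - v(c) = -56 - (-7154 + (29/201)**2 - 97*29/201) = -56 - (-7154 + 841/40401 - 2813/201) = -56 - 1*(-289593326/40401) = -56 + 289593326/40401 = 287330870/40401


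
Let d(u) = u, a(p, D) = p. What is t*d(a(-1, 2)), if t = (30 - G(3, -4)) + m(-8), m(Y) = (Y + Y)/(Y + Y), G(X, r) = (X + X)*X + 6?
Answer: -7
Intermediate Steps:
G(X, r) = 6 + 2*X**2 (G(X, r) = (2*X)*X + 6 = 2*X**2 + 6 = 6 + 2*X**2)
m(Y) = 1 (m(Y) = (2*Y)/((2*Y)) = (2*Y)*(1/(2*Y)) = 1)
t = 7 (t = (30 - (6 + 2*3**2)) + 1 = (30 - (6 + 2*9)) + 1 = (30 - (6 + 18)) + 1 = (30 - 1*24) + 1 = (30 - 24) + 1 = 6 + 1 = 7)
t*d(a(-1, 2)) = 7*(-1) = -7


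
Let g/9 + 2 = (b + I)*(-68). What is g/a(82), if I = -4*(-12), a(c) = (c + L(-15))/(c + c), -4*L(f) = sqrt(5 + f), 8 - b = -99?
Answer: -10207354752/53797 - 31119984*I*sqrt(10)/53797 ≈ -1.8974e+5 - 1829.3*I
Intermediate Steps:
b = 107 (b = 8 - 1*(-99) = 8 + 99 = 107)
L(f) = -sqrt(5 + f)/4
a(c) = (c - I*sqrt(10)/4)/(2*c) (a(c) = (c - sqrt(5 - 15)/4)/(c + c) = (c - I*sqrt(10)/4)/((2*c)) = (c - I*sqrt(10)/4)*(1/(2*c)) = (c - I*sqrt(10)/4)/(2*c))
I = 48
g = -94878 (g = -18 + 9*((107 + 48)*(-68)) = -18 + 9*(155*(-68)) = -18 + 9*(-10540) = -18 - 94860 = -94878)
g/a(82) = -94878*656/(4*82 - I*sqrt(10)) = -94878*656/(328 - I*sqrt(10)) = -94878/(1/2 - I*sqrt(10)/656)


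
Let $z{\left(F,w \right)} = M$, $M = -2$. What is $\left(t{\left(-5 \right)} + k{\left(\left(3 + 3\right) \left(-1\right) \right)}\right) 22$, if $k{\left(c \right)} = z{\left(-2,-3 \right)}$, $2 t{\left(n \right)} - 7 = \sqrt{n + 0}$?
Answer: $33 + 11 i \sqrt{5} \approx 33.0 + 24.597 i$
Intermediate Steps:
$t{\left(n \right)} = \frac{7}{2} + \frac{\sqrt{n}}{2}$ ($t{\left(n \right)} = \frac{7}{2} + \frac{\sqrt{n + 0}}{2} = \frac{7}{2} + \frac{\sqrt{n}}{2}$)
$z{\left(F,w \right)} = -2$
$k{\left(c \right)} = -2$
$\left(t{\left(-5 \right)} + k{\left(\left(3 + 3\right) \left(-1\right) \right)}\right) 22 = \left(\left(\frac{7}{2} + \frac{\sqrt{-5}}{2}\right) - 2\right) 22 = \left(\left(\frac{7}{2} + \frac{i \sqrt{5}}{2}\right) - 2\right) 22 = \left(\frac{3}{2} + \frac{i \sqrt{5}}{2}\right) 22 = 33 + 11 i \sqrt{5}$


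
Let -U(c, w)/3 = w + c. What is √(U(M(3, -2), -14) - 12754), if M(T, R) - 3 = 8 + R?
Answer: I*√12739 ≈ 112.87*I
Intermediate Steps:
M(T, R) = 11 + R (M(T, R) = 3 + (8 + R) = 11 + R)
U(c, w) = -3*c - 3*w (U(c, w) = -3*(w + c) = -3*(c + w) = -3*c - 3*w)
√(U(M(3, -2), -14) - 12754) = √((-3*(11 - 2) - 3*(-14)) - 12754) = √((-3*9 + 42) - 12754) = √((-27 + 42) - 12754) = √(15 - 12754) = √(-12739) = I*√12739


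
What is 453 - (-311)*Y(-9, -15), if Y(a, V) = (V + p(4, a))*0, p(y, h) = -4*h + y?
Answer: 453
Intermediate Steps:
p(y, h) = y - 4*h
Y(a, V) = 0 (Y(a, V) = (V + (4 - 4*a))*0 = (4 + V - 4*a)*0 = 0)
453 - (-311)*Y(-9, -15) = 453 - (-311)*0 = 453 - 311*0 = 453 + 0 = 453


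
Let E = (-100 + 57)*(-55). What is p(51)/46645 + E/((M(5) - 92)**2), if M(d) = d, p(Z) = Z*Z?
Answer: 130002394/353056005 ≈ 0.36822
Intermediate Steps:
p(Z) = Z**2
E = 2365 (E = -43*(-55) = 2365)
p(51)/46645 + E/((M(5) - 92)**2) = 51**2/46645 + 2365/((5 - 92)**2) = 2601*(1/46645) + 2365/((-87)**2) = 2601/46645 + 2365/7569 = 130002394/353056005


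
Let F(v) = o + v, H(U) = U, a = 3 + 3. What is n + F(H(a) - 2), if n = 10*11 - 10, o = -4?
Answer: 100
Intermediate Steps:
a = 6
F(v) = -4 + v
n = 100 (n = 110 - 10 = 100)
n + F(H(a) - 2) = 100 + (-4 + (6 - 2)) = 100 + (-4 + 4) = 100 + 0 = 100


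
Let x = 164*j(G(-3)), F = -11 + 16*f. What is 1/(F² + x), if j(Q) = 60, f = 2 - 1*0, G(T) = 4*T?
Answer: 1/10281 ≈ 9.7267e-5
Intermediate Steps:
f = 2 (f = 2 + 0 = 2)
F = 21 (F = -11 + 16*2 = -11 + 32 = 21)
x = 9840 (x = 164*60 = 9840)
1/(F² + x) = 1/(21² + 9840) = 1/(441 + 9840) = 1/10281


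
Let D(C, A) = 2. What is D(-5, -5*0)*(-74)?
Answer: -148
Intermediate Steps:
D(-5, -5*0)*(-74) = 2*(-74) = -148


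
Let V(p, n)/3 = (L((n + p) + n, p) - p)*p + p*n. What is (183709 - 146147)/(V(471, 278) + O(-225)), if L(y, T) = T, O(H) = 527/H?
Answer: 1207350/12626089 ≈ 0.095623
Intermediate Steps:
V(p, n) = 3*n*p (V(p, n) = 3*((p - p)*p + p*n) = 3*(0*p + n*p) = 3*(0 + n*p) = 3*(n*p) = 3*n*p)
(183709 - 146147)/(V(471, 278) + O(-225)) = (183709 - 146147)/(3*278*471 + 527/(-225)) = 37562/(392814 + 527*(-1/225)) = 37562/(392814 - 527/225) = 37562/(88382623/225) = 37562*(225/88382623) = 1207350/12626089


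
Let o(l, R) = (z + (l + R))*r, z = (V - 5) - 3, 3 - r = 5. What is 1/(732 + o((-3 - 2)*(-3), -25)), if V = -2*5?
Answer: 1/788 ≈ 0.0012690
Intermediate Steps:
r = -2 (r = 3 - 1*5 = 3 - 5 = -2)
V = -10
z = -18 (z = (-10 - 5) - 3 = -15 - 3 = -18)
o(l, R) = 36 - 2*R - 2*l (o(l, R) = (-18 + (l + R))*(-2) = (-18 + (R + l))*(-2) = (-18 + R + l)*(-2) = 36 - 2*R - 2*l)
1/(732 + o((-3 - 2)*(-3), -25)) = 1/(732 + (36 - 2*(-25) - 2*(-3 - 2)*(-3))) = 1/(732 + (36 + 50 - (-10)*(-3))) = 1/(732 + (36 + 50 - 2*15)) = 1/(732 + (36 + 50 - 30)) = 1/(732 + 56) = 1/788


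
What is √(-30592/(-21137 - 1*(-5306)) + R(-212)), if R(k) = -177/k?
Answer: √865854246157/559362 ≈ 1.6635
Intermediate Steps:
√(-30592/(-21137 - 1*(-5306)) + R(-212)) = √(-30592/(-21137 - 1*(-5306)) - 177/(-212)) = √(-30592/(-21137 + 5306) - 177*(-1/212)) = √(-30592/(-15831) + 177/212) = √(-30592*(-1/15831) + 177/212) = √(30592/15831 + 177/212) = √(9287591/3356172) = √865854246157/559362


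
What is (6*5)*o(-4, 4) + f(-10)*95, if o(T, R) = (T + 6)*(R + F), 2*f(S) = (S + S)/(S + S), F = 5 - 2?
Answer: 935/2 ≈ 467.50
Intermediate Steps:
F = 3
f(S) = ½ (f(S) = ((S + S)/(S + S))/2 = ((2*S)/((2*S)))/2 = ((2*S)*(1/(2*S)))/2 = (½)*1 = ½)
o(T, R) = (3 + R)*(6 + T) (o(T, R) = (T + 6)*(R + 3) = (6 + T)*(3 + R) = (3 + R)*(6 + T))
(6*5)*o(-4, 4) + f(-10)*95 = (6*5)*(18 + 3*(-4) + 6*4 + 4*(-4)) + (½)*95 = 30*(18 - 12 + 24 - 16) + 95/2 = 30*14 + 95/2 = 420 + 95/2 = 935/2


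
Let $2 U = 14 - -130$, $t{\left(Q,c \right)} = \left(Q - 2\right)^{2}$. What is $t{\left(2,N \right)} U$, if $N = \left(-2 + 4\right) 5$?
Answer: $0$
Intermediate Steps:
$N = 10$ ($N = 2 \cdot 5 = 10$)
$t{\left(Q,c \right)} = \left(-2 + Q\right)^{2}$
$U = 72$ ($U = \frac{14 - -130}{2} = \frac{14 + 130}{2} = \frac{1}{2} \cdot 144 = 72$)
$t{\left(2,N \right)} U = \left(-2 + 2\right)^{2} \cdot 72 = 0^{2} \cdot 72 = 0 \cdot 72 = 0$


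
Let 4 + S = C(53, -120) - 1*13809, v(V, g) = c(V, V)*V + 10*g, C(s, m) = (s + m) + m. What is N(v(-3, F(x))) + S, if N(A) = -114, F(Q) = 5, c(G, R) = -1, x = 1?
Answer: -14114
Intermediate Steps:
C(s, m) = s + 2*m (C(s, m) = (m + s) + m = s + 2*m)
v(V, g) = -V + 10*g
S = -14000 (S = -4 + ((53 + 2*(-120)) - 1*13809) = -4 + ((53 - 240) - 13809) = -4 + (-187 - 13809) = -4 - 13996 = -14000)
N(v(-3, F(x))) + S = -114 - 14000 = -14114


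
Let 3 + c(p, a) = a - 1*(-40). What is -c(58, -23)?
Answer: -14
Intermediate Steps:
c(p, a) = 37 + a (c(p, a) = -3 + (a - 1*(-40)) = -3 + (a + 40) = -3 + (40 + a) = 37 + a)
-c(58, -23) = -(37 - 23) = -1*14 = -14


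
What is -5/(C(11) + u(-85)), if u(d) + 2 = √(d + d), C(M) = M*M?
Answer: -35/843 + 5*I*√170/14331 ≈ -0.041518 + 0.004549*I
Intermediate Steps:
C(M) = M²
u(d) = -2 + √2*√d (u(d) = -2 + √(d + d) = -2 + √(2*d) = -2 + √2*√d)
-5/(C(11) + u(-85)) = -5/(11² + (-2 + √2*√(-85))) = -5/(121 + (-2 + √2*(I*√85))) = -5/(121 + (-2 + I*√170)) = -5/(119 + I*√170)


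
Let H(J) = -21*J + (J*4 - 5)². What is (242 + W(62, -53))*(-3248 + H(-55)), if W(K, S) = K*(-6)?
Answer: -6309160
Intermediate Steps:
W(K, S) = -6*K
H(J) = (-5 + 4*J)² - 21*J (H(J) = -21*J + (4*J - 5)² = -21*J + (-5 + 4*J)² = (-5 + 4*J)² - 21*J)
(242 + W(62, -53))*(-3248 + H(-55)) = (242 - 6*62)*(-3248 + ((-5 + 4*(-55))² - 21*(-55))) = (242 - 372)*(-3248 + ((-5 - 220)² + 1155)) = -130*(-3248 + ((-225)² + 1155)) = -130*(-3248 + (50625 + 1155)) = -130*(-3248 + 51780) = -130*48532 = -6309160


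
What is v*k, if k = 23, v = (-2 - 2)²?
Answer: 368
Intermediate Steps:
v = 16 (v = (-4)² = 16)
v*k = 16*23 = 368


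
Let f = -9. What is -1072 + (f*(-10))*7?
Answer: -442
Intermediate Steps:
-1072 + (f*(-10))*7 = -1072 - 9*(-10)*7 = -1072 + 90*7 = -1072 + 630 = -442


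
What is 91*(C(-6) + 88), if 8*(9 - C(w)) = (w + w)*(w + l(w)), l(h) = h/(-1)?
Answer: 8827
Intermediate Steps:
l(h) = -h (l(h) = h*(-1) = -h)
C(w) = 9 (C(w) = 9 - (w + w)*(w - w)/8 = 9 - 2*w*0/8 = 9 - ⅛*0 = 9 + 0 = 9)
91*(C(-6) + 88) = 91*(9 + 88) = 91*97 = 8827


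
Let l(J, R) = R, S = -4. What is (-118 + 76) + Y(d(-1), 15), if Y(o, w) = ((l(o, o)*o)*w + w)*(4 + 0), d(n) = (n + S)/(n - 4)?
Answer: 78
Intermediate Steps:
d(n) = 1 (d(n) = (n - 4)/(n - 4) = (-4 + n)/(-4 + n) = 1)
Y(o, w) = 4*w + 4*w*o² (Y(o, w) = ((o*o)*w + w)*(4 + 0) = (o²*w + w)*4 = (w*o² + w)*4 = (w + w*o²)*4 = 4*w + 4*w*o²)
(-118 + 76) + Y(d(-1), 15) = (-118 + 76) + 4*15*(1 + 1²) = -42 + 4*15*(1 + 1) = -42 + 4*15*2 = -42 + 120 = 78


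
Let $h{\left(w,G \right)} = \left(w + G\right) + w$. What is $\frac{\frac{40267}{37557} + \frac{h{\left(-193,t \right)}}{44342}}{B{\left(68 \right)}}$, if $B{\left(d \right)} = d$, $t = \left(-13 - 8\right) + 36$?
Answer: $\frac{1771585667}{113243969592} \approx 0.015644$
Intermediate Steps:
$t = 15$ ($t = -21 + 36 = 15$)
$h{\left(w,G \right)} = G + 2 w$ ($h{\left(w,G \right)} = \left(G + w\right) + w = G + 2 w$)
$\frac{\frac{40267}{37557} + \frac{h{\left(-193,t \right)}}{44342}}{B{\left(68 \right)}} = \frac{\frac{40267}{37557} + \frac{15 + 2 \left(-193\right)}{44342}}{68} = \left(40267 \cdot \frac{1}{37557} + \left(15 - 386\right) \frac{1}{44342}\right) \frac{1}{68} = \left(\frac{40267}{37557} - \frac{371}{44342}\right) \frac{1}{68} = \frac{1771585667}{1665352494} \cdot \frac{1}{68} = \frac{1771585667}{113243969592}$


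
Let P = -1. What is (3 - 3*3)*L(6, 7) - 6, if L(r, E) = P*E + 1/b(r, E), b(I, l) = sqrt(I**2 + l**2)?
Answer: 36 - 6*sqrt(85)/85 ≈ 35.349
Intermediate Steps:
L(r, E) = 1/sqrt(E**2 + r**2) - E (L(r, E) = -E + 1/(sqrt(r**2 + E**2)) = -E + 1/(sqrt(E**2 + r**2)) = -E + 1/sqrt(E**2 + r**2) = 1/sqrt(E**2 + r**2) - E)
(3 - 3*3)*L(6, 7) - 6 = (3 - 3*3)*(1/sqrt(7**2 + 6**2) - 1*7) - 6 = (3 - 9)*(1/sqrt(49 + 36) - 7) - 6 = -6*(1/sqrt(85) - 7) - 6 = -6*(sqrt(85)/85 - 7) - 6 = -6*(-7 + sqrt(85)/85) - 6 = (42 - 6*sqrt(85)/85) - 6 = 36 - 6*sqrt(85)/85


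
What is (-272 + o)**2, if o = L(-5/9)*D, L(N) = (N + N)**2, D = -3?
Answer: 55413136/729 ≈ 76013.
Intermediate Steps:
L(N) = 4*N**2 (L(N) = (2*N)**2 = 4*N**2)
o = -100/27 (o = (4*(-5/9)**2)*(-3) = (4*(25/81))*(-3) = (100/81)*(-3) = -100/27 ≈ -3.7037)
(-272 + o)**2 = (-272 - 100/27)**2 = (-7444/27)**2 = 55413136/729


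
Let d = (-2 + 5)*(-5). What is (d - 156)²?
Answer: 29241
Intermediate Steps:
d = -15 (d = 3*(-5) = -15)
(d - 156)² = (-15 - 156)² = (-171)² = 29241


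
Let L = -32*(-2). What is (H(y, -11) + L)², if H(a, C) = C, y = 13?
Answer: 2809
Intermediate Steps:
L = 64
(H(y, -11) + L)² = (-11 + 64)² = 53² = 2809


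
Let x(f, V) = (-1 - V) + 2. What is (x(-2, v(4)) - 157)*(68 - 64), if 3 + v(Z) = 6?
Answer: -636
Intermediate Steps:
v(Z) = 3 (v(Z) = -3 + 6 = 3)
x(f, V) = 1 - V
(x(-2, v(4)) - 157)*(68 - 64) = ((1 - 1*3) - 157)*(68 - 64) = ((1 - 3) - 157)*4 = (-2 - 157)*4 = -159*4 = -636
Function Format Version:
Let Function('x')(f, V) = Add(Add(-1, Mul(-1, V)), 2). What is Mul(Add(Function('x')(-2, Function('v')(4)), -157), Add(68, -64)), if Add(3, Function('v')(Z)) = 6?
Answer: -636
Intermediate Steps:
Function('v')(Z) = 3 (Function('v')(Z) = Add(-3, 6) = 3)
Function('x')(f, V) = Add(1, Mul(-1, V))
Mul(Add(Function('x')(-2, Function('v')(4)), -157), Add(68, -64)) = Mul(Add(Add(1, Mul(-1, 3)), -157), Add(68, -64)) = Mul(Add(Add(1, -3), -157), 4) = Mul(Add(-2, -157), 4) = Mul(-159, 4) = -636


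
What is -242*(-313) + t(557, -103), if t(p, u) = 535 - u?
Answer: 76384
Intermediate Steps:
-242*(-313) + t(557, -103) = -242*(-313) + (535 - 1*(-103)) = 75746 + (535 + 103) = 75746 + 638 = 76384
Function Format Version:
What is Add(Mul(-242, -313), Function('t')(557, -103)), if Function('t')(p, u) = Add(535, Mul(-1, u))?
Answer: 76384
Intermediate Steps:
Add(Mul(-242, -313), Function('t')(557, -103)) = Add(Mul(-242, -313), Add(535, Mul(-1, -103))) = Add(75746, Add(535, 103)) = Add(75746, 638) = 76384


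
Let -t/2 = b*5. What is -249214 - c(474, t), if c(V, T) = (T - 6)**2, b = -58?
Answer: -578690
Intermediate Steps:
t = 580 (t = -(-116)*5 = -2*(-290) = 580)
c(V, T) = (-6 + T)**2
-249214 - c(474, t) = -249214 - (-6 + 580)**2 = -249214 - 1*574**2 = -249214 - 1*329476 = -249214 - 329476 = -578690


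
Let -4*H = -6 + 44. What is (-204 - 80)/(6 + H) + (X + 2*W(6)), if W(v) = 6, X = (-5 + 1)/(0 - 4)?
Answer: 659/7 ≈ 94.143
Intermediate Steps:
X = 1 (X = -4/(-4) = -4*(-¼) = 1)
H = -19/2 (H = -(-6 + 44)/4 = -¼*38 = -19/2 ≈ -9.5000)
(-204 - 80)/(6 + H) + (X + 2*W(6)) = (-204 - 80)/(6 - 19/2) + (1 + 2*6) = -284/(-7/2) + (1 + 12) = -284*(-2/7) + 13 = 568/7 + 13 = 659/7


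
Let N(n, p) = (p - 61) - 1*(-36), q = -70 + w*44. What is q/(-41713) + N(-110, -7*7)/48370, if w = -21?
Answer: 3213787/144118415 ≈ 0.022300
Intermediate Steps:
q = -994 (q = -70 - 21*44 = -70 - 924 = -994)
N(n, p) = -25 + p (N(n, p) = (-61 + p) + 36 = -25 + p)
q/(-41713) + N(-110, -7*7)/48370 = -994/(-41713) + (-25 - 7*7)/48370 = -994*(-1/41713) + (-25 - 49)*(1/48370) = 142/5959 - 74*1/48370 = 142/5959 - 37/24185 = 3213787/144118415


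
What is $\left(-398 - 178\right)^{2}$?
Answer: $331776$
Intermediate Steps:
$\left(-398 - 178\right)^{2} = \left(-576\right)^{2} = 331776$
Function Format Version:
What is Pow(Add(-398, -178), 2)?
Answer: 331776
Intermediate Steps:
Pow(Add(-398, -178), 2) = Pow(-576, 2) = 331776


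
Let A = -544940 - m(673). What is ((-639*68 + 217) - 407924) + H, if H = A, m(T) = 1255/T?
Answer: -670375882/673 ≈ -9.9610e+5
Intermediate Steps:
A = -366745875/673 (A = -544940 - 1255/673 = -366745875/673 ≈ -5.4494e+5)
H = -366745875/673 ≈ -5.4494e+5
((-639*68 + 217) - 407924) + H = ((-639*68 + 217) - 407924) - 366745875/673 = ((-43452 + 217) - 407924) - 366745875/673 = (-43235 - 407924) - 366745875/673 = -451159 - 366745875/673 = -670375882/673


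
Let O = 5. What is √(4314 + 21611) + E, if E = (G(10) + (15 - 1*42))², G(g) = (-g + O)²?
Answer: 4 + 5*√1037 ≈ 165.01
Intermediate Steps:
G(g) = (5 - g)² (G(g) = (-g + 5)² = (5 - g)²)
E = 4 (E = ((-5 + 10)² + (15 - 1*42))² = (5² + (15 - 42))² = (25 - 27)² = (-2)² = 4)
√(4314 + 21611) + E = √(4314 + 21611) + 4 = √25925 + 4 = 5*√1037 + 4 = 4 + 5*√1037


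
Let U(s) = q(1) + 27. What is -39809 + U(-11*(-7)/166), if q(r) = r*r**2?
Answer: -39781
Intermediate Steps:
q(r) = r**3
U(s) = 28 (U(s) = 1**3 + 27 = 1 + 27 = 28)
-39809 + U(-11*(-7)/166) = -39809 + 28 = -39781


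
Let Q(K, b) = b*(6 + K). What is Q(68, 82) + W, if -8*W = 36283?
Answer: 12261/8 ≈ 1532.6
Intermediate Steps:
W = -36283/8 (W = -⅛*36283 = -36283/8 ≈ -4535.4)
Q(68, 82) + W = 82*(6 + 68) - 36283/8 = 82*74 - 36283/8 = 6068 - 36283/8 = 12261/8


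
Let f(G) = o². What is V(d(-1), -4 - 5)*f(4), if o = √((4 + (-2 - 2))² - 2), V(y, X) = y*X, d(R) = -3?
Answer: -54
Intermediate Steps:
V(y, X) = X*y
o = I*√2 (o = √((4 - 4)² - 2) = √(0² - 2) = √(0 - 2) = √(-2) = I*√2 ≈ 1.4142*I)
f(G) = -2 (f(G) = (I*√2)² = -2)
V(d(-1), -4 - 5)*f(4) = ((-4 - 5)*(-3))*(-2) = -9*(-3)*(-2) = 27*(-2) = -54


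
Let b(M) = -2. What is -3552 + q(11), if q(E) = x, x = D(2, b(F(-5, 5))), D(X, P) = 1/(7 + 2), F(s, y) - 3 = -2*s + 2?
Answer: -31967/9 ≈ -3551.9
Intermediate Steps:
F(s, y) = 5 - 2*s (F(s, y) = 3 + (-2*s + 2) = 3 + (2 - 2*s) = 5 - 2*s)
D(X, P) = ⅑ (D(X, P) = 1/9 = ⅑)
x = ⅑ ≈ 0.11111
q(E) = ⅑
-3552 + q(11) = -3552 + ⅑ = -31967/9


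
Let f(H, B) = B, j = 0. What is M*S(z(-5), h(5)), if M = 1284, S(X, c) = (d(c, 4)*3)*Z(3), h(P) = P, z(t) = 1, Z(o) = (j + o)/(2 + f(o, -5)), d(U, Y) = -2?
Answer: 7704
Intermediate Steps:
Z(o) = -o/3 (Z(o) = (0 + o)/(2 - 5) = o/(-3) = o*(-⅓) = -o/3)
S(X, c) = 6 (S(X, c) = (-2*3)*(-⅓*3) = -6*(-1) = 6)
M*S(z(-5), h(5)) = 1284*6 = 7704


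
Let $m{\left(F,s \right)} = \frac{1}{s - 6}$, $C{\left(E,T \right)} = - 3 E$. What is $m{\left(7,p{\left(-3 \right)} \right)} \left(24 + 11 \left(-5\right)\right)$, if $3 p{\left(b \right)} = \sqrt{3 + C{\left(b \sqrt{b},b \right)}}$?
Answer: $\frac{93}{18 - \sqrt{3} \sqrt{1 + 3 i \sqrt{3}}} \approx 6.055 + 1.0291 i$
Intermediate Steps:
$p{\left(b \right)} = \frac{\sqrt{3 - 3 b^{\frac{3}{2}}}}{3}$ ($p{\left(b \right)} = \frac{\sqrt{3 - 3 b \sqrt{b}}}{3} = \frac{\sqrt{3 - 3 b^{\frac{3}{2}}}}{3}$)
$m{\left(F,s \right)} = \frac{1}{-6 + s}$
$m{\left(7,p{\left(-3 \right)} \right)} \left(24 + 11 \left(-5\right)\right) = \frac{24 + 11 \left(-5\right)}{-6 + \frac{\sqrt{3 - 3 \left(-3\right)^{\frac{3}{2}}}}{3}} = \frac{24 - 55}{-6 + \frac{\sqrt{3 - 3 \left(- 3 i \sqrt{3}\right)}}{3}} = \frac{1}{-6 + \frac{\sqrt{3 + 9 i \sqrt{3}}}{3}} \left(-31\right) = - \frac{31}{-6 + \frac{\sqrt{3 + 9 i \sqrt{3}}}{3}}$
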